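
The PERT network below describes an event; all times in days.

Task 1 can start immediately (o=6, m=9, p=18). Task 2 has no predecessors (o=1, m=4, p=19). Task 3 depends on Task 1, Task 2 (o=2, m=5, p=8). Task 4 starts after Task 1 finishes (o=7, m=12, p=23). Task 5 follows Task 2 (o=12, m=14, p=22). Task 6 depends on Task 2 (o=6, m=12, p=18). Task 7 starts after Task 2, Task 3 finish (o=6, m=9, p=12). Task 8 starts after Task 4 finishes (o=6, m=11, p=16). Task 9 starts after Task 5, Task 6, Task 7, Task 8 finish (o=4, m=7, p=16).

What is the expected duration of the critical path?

te_Task 1 = (6 + 4·9 + 18)/6 = 60/6 = 10
te_Task 2 = (1 + 4·4 + 19)/6 = 36/6 = 6
te_Task 3 = (2 + 4·5 + 8)/6 = 30/6 = 5
te_Task 4 = (7 + 4·12 + 23)/6 = 78/6 = 13
te_Task 5 = (12 + 4·14 + 22)/6 = 90/6 = 15
te_Task 6 = (6 + 4·12 + 18)/6 = 72/6 = 12
te_Task 7 = (6 + 4·9 + 12)/6 = 54/6 = 9
te_Task 8 = (6 + 4·11 + 16)/6 = 66/6 = 11
te_Task 9 = (4 + 4·7 + 16)/6 = 48/6 = 8

Forward pass:
ES_Task 1 = 0; EF_Task 1 = 10
ES_Task 2 = 0; EF_Task 2 = 6
ES_Task 3 = max(EF_Task 1=10, EF_Task 2=6) = 10; EF_Task 3 = 10+5 = 15
ES_Task 4 = 10; EF_Task 4 = 10+13 = 23
ES_Task 5 = 6; EF_Task 5 = 6+15 = 21
ES_Task 6 = 6; EF_Task 6 = 6+12 = 18
ES_Task 7 = max(EF_Task 2=6, EF_Task 3=15) = 15; EF_Task 7 = 15+9 = 24
ES_Task 8 = 23; EF_Task 8 = 23+11 = 34
ES_Task 9 = max(EF_Task 5=21, EF_Task 6=18, EF_Task 7=24, EF_Task 8=34) = 34; EF_Task 9 = 34+8 = 42
Expected project duration μ = 42 days. Critical path: Task 1 → Task 4 → Task 8 → Task 9.

42 days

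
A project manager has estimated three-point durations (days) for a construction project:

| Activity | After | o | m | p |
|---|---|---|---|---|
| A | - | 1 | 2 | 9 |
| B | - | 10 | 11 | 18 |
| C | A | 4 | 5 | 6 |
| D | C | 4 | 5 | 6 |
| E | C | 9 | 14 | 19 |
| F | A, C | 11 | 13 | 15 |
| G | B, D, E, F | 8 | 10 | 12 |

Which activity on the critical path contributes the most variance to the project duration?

E

te_A = (1 + 4·2 + 9)/6 = 18/6 = 3; σ²_A = ((9−1)/6)² = 1.778
te_B = (10 + 4·11 + 18)/6 = 72/6 = 12; σ²_B = ((18−10)/6)² = 1.778
te_C = (4 + 4·5 + 6)/6 = 30/6 = 5; σ²_C = ((6−4)/6)² = 0.111
te_D = (4 + 4·5 + 6)/6 = 30/6 = 5; σ²_D = ((6−4)/6)² = 0.111
te_E = (9 + 4·14 + 19)/6 = 84/6 = 14; σ²_E = ((19−9)/6)² = 2.778
te_F = (11 + 4·13 + 15)/6 = 78/6 = 13; σ²_F = ((15−11)/6)² = 0.444
te_G = (8 + 4·10 + 12)/6 = 60/6 = 10; σ²_G = ((12−8)/6)² = 0.444

Forward pass:
ES_A = 0; EF_A = 3
ES_B = 0; EF_B = 12
ES_C = 3; EF_C = 3+5 = 8
ES_D = 8; EF_D = 8+5 = 13
ES_E = 8; EF_E = 8+14 = 22
ES_F = max(EF_A=3, EF_C=8) = 8; EF_F = 8+13 = 21
ES_G = max(EF_B=12, EF_D=13, EF_E=22, EF_F=21) = 22; EF_G = 22+10 = 32
Expected project duration μ = 32 days. Critical path: A → C → E → G.

Variances on critical path: σ²_A=1.778, σ²_C=0.111, σ²_E=2.778, σ²_G=0.444.
Largest is σ²_E = 2.778.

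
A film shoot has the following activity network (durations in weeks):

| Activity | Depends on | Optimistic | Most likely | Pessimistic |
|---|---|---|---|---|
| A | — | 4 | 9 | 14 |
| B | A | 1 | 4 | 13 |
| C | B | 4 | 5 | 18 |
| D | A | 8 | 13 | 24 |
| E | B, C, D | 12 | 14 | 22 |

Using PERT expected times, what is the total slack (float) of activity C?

2 weeks

te_A = (4 + 4·9 + 14)/6 = 54/6 = 9
te_B = (1 + 4·4 + 13)/6 = 30/6 = 5
te_C = (4 + 4·5 + 18)/6 = 42/6 = 7
te_D = (8 + 4·13 + 24)/6 = 84/6 = 14
te_E = (12 + 4·14 + 22)/6 = 90/6 = 15

Forward pass:
ES_A = 0; EF_A = 9
ES_B = 9; EF_B = 9+5 = 14
ES_C = 14; EF_C = 14+7 = 21
ES_D = 9; EF_D = 9+14 = 23
ES_E = max(EF_B=14, EF_C=21, EF_D=23) = 23; EF_E = 23+15 = 38
Expected project duration μ = 38 weeks. Critical path: A → D → E.

Backward pass:
LF_E = 38; LS_E = 38−15 = 23
LF_D = LS_E = 23; LS_D = 23−14 = 9
LF_C = LS_E = 23; LS_C = 23−7 = 16
LF_B = min(LS_C=16, LS_E=23) = 16; LS_B = 16−5 = 11
LF_A = min(LS_B=11, LS_D=9) = 9; LS_A = 9−9 = 0
Slack_C = LS_C − ES_C = 16 − 14 = 2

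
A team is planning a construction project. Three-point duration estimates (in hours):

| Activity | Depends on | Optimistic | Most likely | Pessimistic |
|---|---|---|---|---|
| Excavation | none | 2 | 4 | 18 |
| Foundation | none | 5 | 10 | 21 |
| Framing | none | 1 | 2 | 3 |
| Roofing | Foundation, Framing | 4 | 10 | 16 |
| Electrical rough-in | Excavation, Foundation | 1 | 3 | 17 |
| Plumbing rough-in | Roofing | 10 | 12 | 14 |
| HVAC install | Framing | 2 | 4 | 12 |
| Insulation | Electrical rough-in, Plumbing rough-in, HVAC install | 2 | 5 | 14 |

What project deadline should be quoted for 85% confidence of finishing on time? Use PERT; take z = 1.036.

te_Excavation = (2 + 4·4 + 18)/6 = 36/6 = 6; σ²_Excavation = ((18−2)/6)² = 7.111
te_Foundation = (5 + 4·10 + 21)/6 = 66/6 = 11; σ²_Foundation = ((21−5)/6)² = 7.111
te_Framing = (1 + 4·2 + 3)/6 = 12/6 = 2; σ²_Framing = ((3−1)/6)² = 0.111
te_Roofing = (4 + 4·10 + 16)/6 = 60/6 = 10; σ²_Roofing = ((16−4)/6)² = 4.000
te_Electrical rough-in = (1 + 4·3 + 17)/6 = 30/6 = 5; σ²_Electrical rough-in = ((17−1)/6)² = 7.111
te_Plumbing rough-in = (10 + 4·12 + 14)/6 = 72/6 = 12; σ²_Plumbing rough-in = ((14−10)/6)² = 0.444
te_HVAC install = (2 + 4·4 + 12)/6 = 30/6 = 5; σ²_HVAC install = ((12−2)/6)² = 2.778
te_Insulation = (2 + 4·5 + 14)/6 = 36/6 = 6; σ²_Insulation = ((14−2)/6)² = 4.000

Forward pass:
ES_Excavation = 0; EF_Excavation = 6
ES_Foundation = 0; EF_Foundation = 11
ES_Framing = 0; EF_Framing = 2
ES_Roofing = max(EF_Foundation=11, EF_Framing=2) = 11; EF_Roofing = 11+10 = 21
ES_Electrical rough-in = max(EF_Excavation=6, EF_Foundation=11) = 11; EF_Electrical rough-in = 11+5 = 16
ES_Plumbing rough-in = 21; EF_Plumbing rough-in = 21+12 = 33
ES_HVAC install = 2; EF_HVAC install = 2+5 = 7
ES_Insulation = max(EF_Electrical rough-in=16, EF_Plumbing rough-in=33, EF_HVAC install=7) = 33; EF_Insulation = 33+6 = 39
Expected project duration μ = 39 hours. Critical path: Foundation → Roofing → Plumbing rough-in → Insulation.

Variance along critical path = 7.111 + 4.000 + 0.444 + 4.000 = 15.556; σ = 3.944 hours.
D = μ + z·σ = 39 + 1.036·3.944 = 43.1 hours

43.1 hours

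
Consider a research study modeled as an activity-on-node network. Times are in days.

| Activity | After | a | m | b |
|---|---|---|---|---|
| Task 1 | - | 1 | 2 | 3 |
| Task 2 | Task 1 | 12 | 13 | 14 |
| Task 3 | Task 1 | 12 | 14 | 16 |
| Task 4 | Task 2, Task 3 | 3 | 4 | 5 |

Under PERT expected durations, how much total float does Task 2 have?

te_Task 1 = (1 + 4·2 + 3)/6 = 12/6 = 2
te_Task 2 = (12 + 4·13 + 14)/6 = 78/6 = 13
te_Task 3 = (12 + 4·14 + 16)/6 = 84/6 = 14
te_Task 4 = (3 + 4·4 + 5)/6 = 24/6 = 4

Forward pass:
ES_Task 1 = 0; EF_Task 1 = 2
ES_Task 2 = 2; EF_Task 2 = 2+13 = 15
ES_Task 3 = 2; EF_Task 3 = 2+14 = 16
ES_Task 4 = max(EF_Task 2=15, EF_Task 3=16) = 16; EF_Task 4 = 16+4 = 20
Expected project duration μ = 20 days. Critical path: Task 1 → Task 3 → Task 4.

Backward pass:
LF_Task 4 = 20; LS_Task 4 = 20−4 = 16
LF_Task 3 = LS_Task 4 = 16; LS_Task 3 = 16−14 = 2
LF_Task 2 = LS_Task 4 = 16; LS_Task 2 = 16−13 = 3
LF_Task 1 = min(LS_Task 2=3, LS_Task 3=2) = 2; LS_Task 1 = 2−2 = 0
Slack_Task 2 = LS_Task 2 − ES_Task 2 = 3 − 2 = 1

1 days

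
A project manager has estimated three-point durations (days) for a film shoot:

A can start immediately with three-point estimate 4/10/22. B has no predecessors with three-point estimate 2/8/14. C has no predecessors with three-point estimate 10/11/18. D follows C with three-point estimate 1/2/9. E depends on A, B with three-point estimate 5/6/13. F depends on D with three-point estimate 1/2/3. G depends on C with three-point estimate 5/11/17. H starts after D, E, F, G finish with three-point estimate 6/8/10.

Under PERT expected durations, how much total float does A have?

5 days

te_A = (4 + 4·10 + 22)/6 = 66/6 = 11
te_B = (2 + 4·8 + 14)/6 = 48/6 = 8
te_C = (10 + 4·11 + 18)/6 = 72/6 = 12
te_D = (1 + 4·2 + 9)/6 = 18/6 = 3
te_E = (5 + 4·6 + 13)/6 = 42/6 = 7
te_F = (1 + 4·2 + 3)/6 = 12/6 = 2
te_G = (5 + 4·11 + 17)/6 = 66/6 = 11
te_H = (6 + 4·8 + 10)/6 = 48/6 = 8

Forward pass:
ES_A = 0; EF_A = 11
ES_B = 0; EF_B = 8
ES_C = 0; EF_C = 12
ES_D = 12; EF_D = 12+3 = 15
ES_E = max(EF_A=11, EF_B=8) = 11; EF_E = 11+7 = 18
ES_F = 15; EF_F = 15+2 = 17
ES_G = 12; EF_G = 12+11 = 23
ES_H = max(EF_D=15, EF_E=18, EF_F=17, EF_G=23) = 23; EF_H = 23+8 = 31
Expected project duration μ = 31 days. Critical path: C → G → H.

Backward pass:
LF_H = 31; LS_H = 31−8 = 23
LF_G = LS_H = 23; LS_G = 23−11 = 12
LF_F = LS_H = 23; LS_F = 23−2 = 21
LF_E = LS_H = 23; LS_E = 23−7 = 16
LF_D = min(LS_F=21, LS_H=23) = 21; LS_D = 21−3 = 18
LF_C = min(LS_D=18, LS_G=12) = 12; LS_C = 12−12 = 0
LF_B = LS_E = 16; LS_B = 16−8 = 8
LF_A = LS_E = 16; LS_A = 16−11 = 5
Slack_A = LS_A − ES_A = 5 − 0 = 5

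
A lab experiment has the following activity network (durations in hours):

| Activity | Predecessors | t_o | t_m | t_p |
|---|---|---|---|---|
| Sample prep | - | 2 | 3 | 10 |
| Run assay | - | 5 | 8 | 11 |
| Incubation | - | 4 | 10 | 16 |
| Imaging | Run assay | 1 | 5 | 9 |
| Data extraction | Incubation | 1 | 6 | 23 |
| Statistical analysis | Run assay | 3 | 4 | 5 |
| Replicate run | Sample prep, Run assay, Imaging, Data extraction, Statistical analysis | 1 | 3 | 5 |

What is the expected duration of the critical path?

21 hours

te_Sample prep = (2 + 4·3 + 10)/6 = 24/6 = 4
te_Run assay = (5 + 4·8 + 11)/6 = 48/6 = 8
te_Incubation = (4 + 4·10 + 16)/6 = 60/6 = 10
te_Imaging = (1 + 4·5 + 9)/6 = 30/6 = 5
te_Data extraction = (1 + 4·6 + 23)/6 = 48/6 = 8
te_Statistical analysis = (3 + 4·4 + 5)/6 = 24/6 = 4
te_Replicate run = (1 + 4·3 + 5)/6 = 18/6 = 3

Forward pass:
ES_Sample prep = 0; EF_Sample prep = 4
ES_Run assay = 0; EF_Run assay = 8
ES_Incubation = 0; EF_Incubation = 10
ES_Imaging = 8; EF_Imaging = 8+5 = 13
ES_Data extraction = 10; EF_Data extraction = 10+8 = 18
ES_Statistical analysis = 8; EF_Statistical analysis = 8+4 = 12
ES_Replicate run = max(EF_Sample prep=4, EF_Run assay=8, EF_Imaging=13, EF_Data extraction=18, EF_Statistical analysis=12) = 18; EF_Replicate run = 18+3 = 21
Expected project duration μ = 21 hours. Critical path: Incubation → Data extraction → Replicate run.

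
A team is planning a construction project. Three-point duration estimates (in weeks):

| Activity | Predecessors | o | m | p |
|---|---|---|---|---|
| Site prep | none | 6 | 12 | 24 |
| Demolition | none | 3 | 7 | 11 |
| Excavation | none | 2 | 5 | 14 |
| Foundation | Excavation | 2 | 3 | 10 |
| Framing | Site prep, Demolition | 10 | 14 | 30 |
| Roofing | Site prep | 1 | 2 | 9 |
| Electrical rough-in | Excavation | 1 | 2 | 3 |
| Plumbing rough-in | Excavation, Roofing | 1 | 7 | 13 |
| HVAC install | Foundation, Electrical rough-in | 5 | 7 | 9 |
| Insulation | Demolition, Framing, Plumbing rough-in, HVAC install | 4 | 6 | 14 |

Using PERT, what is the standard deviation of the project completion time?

te_Site prep = (6 + 4·12 + 24)/6 = 78/6 = 13; σ²_Site prep = ((24−6)/6)² = 9.000
te_Demolition = (3 + 4·7 + 11)/6 = 42/6 = 7; σ²_Demolition = ((11−3)/6)² = 1.778
te_Excavation = (2 + 4·5 + 14)/6 = 36/6 = 6; σ²_Excavation = ((14−2)/6)² = 4.000
te_Foundation = (2 + 4·3 + 10)/6 = 24/6 = 4; σ²_Foundation = ((10−2)/6)² = 1.778
te_Framing = (10 + 4·14 + 30)/6 = 96/6 = 16; σ²_Framing = ((30−10)/6)² = 11.111
te_Roofing = (1 + 4·2 + 9)/6 = 18/6 = 3; σ²_Roofing = ((9−1)/6)² = 1.778
te_Electrical rough-in = (1 + 4·2 + 3)/6 = 12/6 = 2; σ²_Electrical rough-in = ((3−1)/6)² = 0.111
te_Plumbing rough-in = (1 + 4·7 + 13)/6 = 42/6 = 7; σ²_Plumbing rough-in = ((13−1)/6)² = 4.000
te_HVAC install = (5 + 4·7 + 9)/6 = 42/6 = 7; σ²_HVAC install = ((9−5)/6)² = 0.444
te_Insulation = (4 + 4·6 + 14)/6 = 42/6 = 7; σ²_Insulation = ((14−4)/6)² = 2.778

Forward pass:
ES_Site prep = 0; EF_Site prep = 13
ES_Demolition = 0; EF_Demolition = 7
ES_Excavation = 0; EF_Excavation = 6
ES_Foundation = 6; EF_Foundation = 6+4 = 10
ES_Framing = max(EF_Site prep=13, EF_Demolition=7) = 13; EF_Framing = 13+16 = 29
ES_Roofing = 13; EF_Roofing = 13+3 = 16
ES_Electrical rough-in = 6; EF_Electrical rough-in = 6+2 = 8
ES_Plumbing rough-in = max(EF_Excavation=6, EF_Roofing=16) = 16; EF_Plumbing rough-in = 16+7 = 23
ES_HVAC install = max(EF_Foundation=10, EF_Electrical rough-in=8) = 10; EF_HVAC install = 10+7 = 17
ES_Insulation = max(EF_Demolition=7, EF_Framing=29, EF_Plumbing rough-in=23, EF_HVAC install=17) = 29; EF_Insulation = 29+7 = 36
Expected project duration μ = 36 weeks. Critical path: Site prep → Framing → Insulation.

Variance along critical path = 9.000 + 11.111 + 2.778 = 22.889
σ = √22.889 = 4.784 weeks

4.78 weeks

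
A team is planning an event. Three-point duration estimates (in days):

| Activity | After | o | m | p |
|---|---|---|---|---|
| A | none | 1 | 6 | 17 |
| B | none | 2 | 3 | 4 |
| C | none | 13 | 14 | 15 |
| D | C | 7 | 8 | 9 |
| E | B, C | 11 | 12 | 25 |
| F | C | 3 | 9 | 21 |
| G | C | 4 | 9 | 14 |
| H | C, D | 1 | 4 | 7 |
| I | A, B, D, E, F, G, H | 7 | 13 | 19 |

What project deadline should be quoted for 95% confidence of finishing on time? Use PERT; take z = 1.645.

46.1 days

te_A = (1 + 4·6 + 17)/6 = 42/6 = 7; σ²_A = ((17−1)/6)² = 7.111
te_B = (2 + 4·3 + 4)/6 = 18/6 = 3; σ²_B = ((4−2)/6)² = 0.111
te_C = (13 + 4·14 + 15)/6 = 84/6 = 14; σ²_C = ((15−13)/6)² = 0.111
te_D = (7 + 4·8 + 9)/6 = 48/6 = 8; σ²_D = ((9−7)/6)² = 0.111
te_E = (11 + 4·12 + 25)/6 = 84/6 = 14; σ²_E = ((25−11)/6)² = 5.444
te_F = (3 + 4·9 + 21)/6 = 60/6 = 10; σ²_F = ((21−3)/6)² = 9.000
te_G = (4 + 4·9 + 14)/6 = 54/6 = 9; σ²_G = ((14−4)/6)² = 2.778
te_H = (1 + 4·4 + 7)/6 = 24/6 = 4; σ²_H = ((7−1)/6)² = 1.000
te_I = (7 + 4·13 + 19)/6 = 78/6 = 13; σ²_I = ((19−7)/6)² = 4.000

Forward pass:
ES_A = 0; EF_A = 7
ES_B = 0; EF_B = 3
ES_C = 0; EF_C = 14
ES_D = 14; EF_D = 14+8 = 22
ES_E = max(EF_B=3, EF_C=14) = 14; EF_E = 14+14 = 28
ES_F = 14; EF_F = 14+10 = 24
ES_G = 14; EF_G = 14+9 = 23
ES_H = max(EF_C=14, EF_D=22) = 22; EF_H = 22+4 = 26
ES_I = max(EF_A=7, EF_B=3, EF_D=22, EF_E=28, EF_F=24, EF_G=23, EF_H=26) = 28; EF_I = 28+13 = 41
Expected project duration μ = 41 days. Critical path: C → E → I.

Variance along critical path = 0.111 + 5.444 + 4.000 = 9.556; σ = 3.091 days.
D = μ + z·σ = 41 + 1.645·3.091 = 46.1 days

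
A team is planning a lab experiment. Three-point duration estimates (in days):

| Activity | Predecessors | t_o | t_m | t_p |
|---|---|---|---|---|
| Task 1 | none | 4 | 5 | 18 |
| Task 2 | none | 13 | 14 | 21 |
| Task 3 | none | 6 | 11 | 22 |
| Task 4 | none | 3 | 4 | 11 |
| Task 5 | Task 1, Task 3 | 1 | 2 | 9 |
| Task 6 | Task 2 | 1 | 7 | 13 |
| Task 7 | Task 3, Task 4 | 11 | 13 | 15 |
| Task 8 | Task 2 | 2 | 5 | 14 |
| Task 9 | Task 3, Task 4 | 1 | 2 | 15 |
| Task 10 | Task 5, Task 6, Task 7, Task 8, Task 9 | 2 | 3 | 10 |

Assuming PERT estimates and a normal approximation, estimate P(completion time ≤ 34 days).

te_Task 1 = (4 + 4·5 + 18)/6 = 42/6 = 7; σ²_Task 1 = ((18−4)/6)² = 5.444
te_Task 2 = (13 + 4·14 + 21)/6 = 90/6 = 15; σ²_Task 2 = ((21−13)/6)² = 1.778
te_Task 3 = (6 + 4·11 + 22)/6 = 72/6 = 12; σ²_Task 3 = ((22−6)/6)² = 7.111
te_Task 4 = (3 + 4·4 + 11)/6 = 30/6 = 5; σ²_Task 4 = ((11−3)/6)² = 1.778
te_Task 5 = (1 + 4·2 + 9)/6 = 18/6 = 3; σ²_Task 5 = ((9−1)/6)² = 1.778
te_Task 6 = (1 + 4·7 + 13)/6 = 42/6 = 7; σ²_Task 6 = ((13−1)/6)² = 4.000
te_Task 7 = (11 + 4·13 + 15)/6 = 78/6 = 13; σ²_Task 7 = ((15−11)/6)² = 0.444
te_Task 8 = (2 + 4·5 + 14)/6 = 36/6 = 6; σ²_Task 8 = ((14−2)/6)² = 4.000
te_Task 9 = (1 + 4·2 + 15)/6 = 24/6 = 4; σ²_Task 9 = ((15−1)/6)² = 5.444
te_Task 10 = (2 + 4·3 + 10)/6 = 24/6 = 4; σ²_Task 10 = ((10−2)/6)² = 1.778

Forward pass:
ES_Task 1 = 0; EF_Task 1 = 7
ES_Task 2 = 0; EF_Task 2 = 15
ES_Task 3 = 0; EF_Task 3 = 12
ES_Task 4 = 0; EF_Task 4 = 5
ES_Task 5 = max(EF_Task 1=7, EF_Task 3=12) = 12; EF_Task 5 = 12+3 = 15
ES_Task 6 = 15; EF_Task 6 = 15+7 = 22
ES_Task 7 = max(EF_Task 3=12, EF_Task 4=5) = 12; EF_Task 7 = 12+13 = 25
ES_Task 8 = 15; EF_Task 8 = 15+6 = 21
ES_Task 9 = max(EF_Task 3=12, EF_Task 4=5) = 12; EF_Task 9 = 12+4 = 16
ES_Task 10 = max(EF_Task 5=15, EF_Task 6=22, EF_Task 7=25, EF_Task 8=21, EF_Task 9=16) = 25; EF_Task 10 = 25+4 = 29
Expected project duration μ = 29 days. Critical path: Task 3 → Task 7 → Task 10.

Variance along critical path = 7.111 + 0.444 + 1.778 = 9.333; σ = √9.333 = 3.055 days.
Z = (34 − 29) / 3.055 = 1.637
P(T ≤ 34) = Φ(1.637) ≈ 0.949

0.949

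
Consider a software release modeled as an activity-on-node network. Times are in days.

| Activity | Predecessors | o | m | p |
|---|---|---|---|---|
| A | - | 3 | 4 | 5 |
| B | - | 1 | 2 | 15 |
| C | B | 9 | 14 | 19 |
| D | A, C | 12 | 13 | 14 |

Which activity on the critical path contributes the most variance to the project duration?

te_A = (3 + 4·4 + 5)/6 = 24/6 = 4; σ²_A = ((5−3)/6)² = 0.111
te_B = (1 + 4·2 + 15)/6 = 24/6 = 4; σ²_B = ((15−1)/6)² = 5.444
te_C = (9 + 4·14 + 19)/6 = 84/6 = 14; σ²_C = ((19−9)/6)² = 2.778
te_D = (12 + 4·13 + 14)/6 = 78/6 = 13; σ²_D = ((14−12)/6)² = 0.111

Forward pass:
ES_A = 0; EF_A = 4
ES_B = 0; EF_B = 4
ES_C = 4; EF_C = 4+14 = 18
ES_D = max(EF_A=4, EF_C=18) = 18; EF_D = 18+13 = 31
Expected project duration μ = 31 days. Critical path: B → C → D.

Variances on critical path: σ²_B=5.444, σ²_C=2.778, σ²_D=0.111.
Largest is σ²_B = 5.444.

B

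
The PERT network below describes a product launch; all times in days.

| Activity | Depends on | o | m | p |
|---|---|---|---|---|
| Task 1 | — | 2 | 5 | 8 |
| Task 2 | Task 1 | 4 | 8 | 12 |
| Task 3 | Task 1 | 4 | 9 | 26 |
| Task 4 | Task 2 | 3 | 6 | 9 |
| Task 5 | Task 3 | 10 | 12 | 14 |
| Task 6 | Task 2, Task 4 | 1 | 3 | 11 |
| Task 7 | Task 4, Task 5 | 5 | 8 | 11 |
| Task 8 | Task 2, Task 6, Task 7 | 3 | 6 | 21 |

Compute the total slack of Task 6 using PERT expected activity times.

13 days

te_Task 1 = (2 + 4·5 + 8)/6 = 30/6 = 5
te_Task 2 = (4 + 4·8 + 12)/6 = 48/6 = 8
te_Task 3 = (4 + 4·9 + 26)/6 = 66/6 = 11
te_Task 4 = (3 + 4·6 + 9)/6 = 36/6 = 6
te_Task 5 = (10 + 4·12 + 14)/6 = 72/6 = 12
te_Task 6 = (1 + 4·3 + 11)/6 = 24/6 = 4
te_Task 7 = (5 + 4·8 + 11)/6 = 48/6 = 8
te_Task 8 = (3 + 4·6 + 21)/6 = 48/6 = 8

Forward pass:
ES_Task 1 = 0; EF_Task 1 = 5
ES_Task 2 = 5; EF_Task 2 = 5+8 = 13
ES_Task 3 = 5; EF_Task 3 = 5+11 = 16
ES_Task 4 = 13; EF_Task 4 = 13+6 = 19
ES_Task 5 = 16; EF_Task 5 = 16+12 = 28
ES_Task 6 = max(EF_Task 2=13, EF_Task 4=19) = 19; EF_Task 6 = 19+4 = 23
ES_Task 7 = max(EF_Task 4=19, EF_Task 5=28) = 28; EF_Task 7 = 28+8 = 36
ES_Task 8 = max(EF_Task 2=13, EF_Task 6=23, EF_Task 7=36) = 36; EF_Task 8 = 36+8 = 44
Expected project duration μ = 44 days. Critical path: Task 1 → Task 3 → Task 5 → Task 7 → Task 8.

Backward pass:
LF_Task 8 = 44; LS_Task 8 = 44−8 = 36
LF_Task 7 = LS_Task 8 = 36; LS_Task 7 = 36−8 = 28
LF_Task 6 = LS_Task 8 = 36; LS_Task 6 = 36−4 = 32
LF_Task 5 = LS_Task 7 = 28; LS_Task 5 = 28−12 = 16
LF_Task 4 = min(LS_Task 6=32, LS_Task 7=28) = 28; LS_Task 4 = 28−6 = 22
LF_Task 3 = LS_Task 5 = 16; LS_Task 3 = 16−11 = 5
LF_Task 2 = min(LS_Task 4=22, LS_Task 6=32, LS_Task 8=36) = 22; LS_Task 2 = 22−8 = 14
LF_Task 1 = min(LS_Task 2=14, LS_Task 3=5) = 5; LS_Task 1 = 5−5 = 0
Slack_Task 6 = LS_Task 6 − ES_Task 6 = 32 − 19 = 13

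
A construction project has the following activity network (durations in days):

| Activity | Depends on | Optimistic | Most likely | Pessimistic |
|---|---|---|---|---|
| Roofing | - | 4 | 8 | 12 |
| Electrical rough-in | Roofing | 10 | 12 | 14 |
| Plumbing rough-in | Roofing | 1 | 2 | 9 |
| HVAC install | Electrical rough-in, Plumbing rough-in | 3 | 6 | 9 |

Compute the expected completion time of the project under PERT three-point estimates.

te_Roofing = (4 + 4·8 + 12)/6 = 48/6 = 8
te_Electrical rough-in = (10 + 4·12 + 14)/6 = 72/6 = 12
te_Plumbing rough-in = (1 + 4·2 + 9)/6 = 18/6 = 3
te_HVAC install = (3 + 4·6 + 9)/6 = 36/6 = 6

Forward pass:
ES_Roofing = 0; EF_Roofing = 8
ES_Electrical rough-in = 8; EF_Electrical rough-in = 8+12 = 20
ES_Plumbing rough-in = 8; EF_Plumbing rough-in = 8+3 = 11
ES_HVAC install = max(EF_Electrical rough-in=20, EF_Plumbing rough-in=11) = 20; EF_HVAC install = 20+6 = 26
Expected project duration μ = 26 days. Critical path: Roofing → Electrical rough-in → HVAC install.

26 days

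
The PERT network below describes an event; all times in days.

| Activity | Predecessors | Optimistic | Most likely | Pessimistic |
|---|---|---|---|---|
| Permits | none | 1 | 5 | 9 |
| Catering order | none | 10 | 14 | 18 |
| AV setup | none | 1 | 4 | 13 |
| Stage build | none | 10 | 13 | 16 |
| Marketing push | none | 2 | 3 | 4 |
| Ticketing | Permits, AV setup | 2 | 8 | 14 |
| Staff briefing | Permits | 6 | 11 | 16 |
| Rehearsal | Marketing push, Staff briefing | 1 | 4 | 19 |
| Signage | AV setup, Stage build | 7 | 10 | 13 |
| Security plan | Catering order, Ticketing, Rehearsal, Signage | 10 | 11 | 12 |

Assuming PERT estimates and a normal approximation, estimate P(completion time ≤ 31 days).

te_Permits = (1 + 4·5 + 9)/6 = 30/6 = 5; σ²_Permits = ((9−1)/6)² = 1.778
te_Catering order = (10 + 4·14 + 18)/6 = 84/6 = 14; σ²_Catering order = ((18−10)/6)² = 1.778
te_AV setup = (1 + 4·4 + 13)/6 = 30/6 = 5; σ²_AV setup = ((13−1)/6)² = 4.000
te_Stage build = (10 + 4·13 + 16)/6 = 78/6 = 13; σ²_Stage build = ((16−10)/6)² = 1.000
te_Marketing push = (2 + 4·3 + 4)/6 = 18/6 = 3; σ²_Marketing push = ((4−2)/6)² = 0.111
te_Ticketing = (2 + 4·8 + 14)/6 = 48/6 = 8; σ²_Ticketing = ((14−2)/6)² = 4.000
te_Staff briefing = (6 + 4·11 + 16)/6 = 66/6 = 11; σ²_Staff briefing = ((16−6)/6)² = 2.778
te_Rehearsal = (1 + 4·4 + 19)/6 = 36/6 = 6; σ²_Rehearsal = ((19−1)/6)² = 9.000
te_Signage = (7 + 4·10 + 13)/6 = 60/6 = 10; σ²_Signage = ((13−7)/6)² = 1.000
te_Security plan = (10 + 4·11 + 12)/6 = 66/6 = 11; σ²_Security plan = ((12−10)/6)² = 0.111

Forward pass:
ES_Permits = 0; EF_Permits = 5
ES_Catering order = 0; EF_Catering order = 14
ES_AV setup = 0; EF_AV setup = 5
ES_Stage build = 0; EF_Stage build = 13
ES_Marketing push = 0; EF_Marketing push = 3
ES_Ticketing = max(EF_Permits=5, EF_AV setup=5) = 5; EF_Ticketing = 5+8 = 13
ES_Staff briefing = 5; EF_Staff briefing = 5+11 = 16
ES_Rehearsal = max(EF_Marketing push=3, EF_Staff briefing=16) = 16; EF_Rehearsal = 16+6 = 22
ES_Signage = max(EF_AV setup=5, EF_Stage build=13) = 13; EF_Signage = 13+10 = 23
ES_Security plan = max(EF_Catering order=14, EF_Ticketing=13, EF_Rehearsal=22, EF_Signage=23) = 23; EF_Security plan = 23+11 = 34
Expected project duration μ = 34 days. Critical path: Stage build → Signage → Security plan.

Variance along critical path = 1.000 + 1.000 + 0.111 = 2.111; σ = √2.111 = 1.453 days.
Z = (31 − 34) / 1.453 = -2.065
P(T ≤ 31) = Φ(-2.065) ≈ 0.019

0.019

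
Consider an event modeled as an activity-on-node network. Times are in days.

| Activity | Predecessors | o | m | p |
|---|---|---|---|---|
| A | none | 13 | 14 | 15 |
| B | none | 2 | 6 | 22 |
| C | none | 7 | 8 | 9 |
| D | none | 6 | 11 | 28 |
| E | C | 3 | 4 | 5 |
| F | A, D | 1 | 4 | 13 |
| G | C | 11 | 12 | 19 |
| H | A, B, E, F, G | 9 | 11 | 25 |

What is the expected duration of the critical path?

te_A = (13 + 4·14 + 15)/6 = 84/6 = 14
te_B = (2 + 4·6 + 22)/6 = 48/6 = 8
te_C = (7 + 4·8 + 9)/6 = 48/6 = 8
te_D = (6 + 4·11 + 28)/6 = 78/6 = 13
te_E = (3 + 4·4 + 5)/6 = 24/6 = 4
te_F = (1 + 4·4 + 13)/6 = 30/6 = 5
te_G = (11 + 4·12 + 19)/6 = 78/6 = 13
te_H = (9 + 4·11 + 25)/6 = 78/6 = 13

Forward pass:
ES_A = 0; EF_A = 14
ES_B = 0; EF_B = 8
ES_C = 0; EF_C = 8
ES_D = 0; EF_D = 13
ES_E = 8; EF_E = 8+4 = 12
ES_F = max(EF_A=14, EF_D=13) = 14; EF_F = 14+5 = 19
ES_G = 8; EF_G = 8+13 = 21
ES_H = max(EF_A=14, EF_B=8, EF_E=12, EF_F=19, EF_G=21) = 21; EF_H = 21+13 = 34
Expected project duration μ = 34 days. Critical path: C → G → H.

34 days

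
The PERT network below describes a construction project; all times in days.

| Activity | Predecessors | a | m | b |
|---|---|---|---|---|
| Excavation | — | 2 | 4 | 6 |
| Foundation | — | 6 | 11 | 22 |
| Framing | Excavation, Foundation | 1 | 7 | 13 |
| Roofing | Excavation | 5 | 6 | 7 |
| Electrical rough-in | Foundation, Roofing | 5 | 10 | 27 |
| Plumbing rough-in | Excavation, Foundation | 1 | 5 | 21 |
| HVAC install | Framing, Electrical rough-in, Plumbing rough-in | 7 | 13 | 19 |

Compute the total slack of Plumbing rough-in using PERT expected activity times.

te_Excavation = (2 + 4·4 + 6)/6 = 24/6 = 4
te_Foundation = (6 + 4·11 + 22)/6 = 72/6 = 12
te_Framing = (1 + 4·7 + 13)/6 = 42/6 = 7
te_Roofing = (5 + 4·6 + 7)/6 = 36/6 = 6
te_Electrical rough-in = (5 + 4·10 + 27)/6 = 72/6 = 12
te_Plumbing rough-in = (1 + 4·5 + 21)/6 = 42/6 = 7
te_HVAC install = (7 + 4·13 + 19)/6 = 78/6 = 13

Forward pass:
ES_Excavation = 0; EF_Excavation = 4
ES_Foundation = 0; EF_Foundation = 12
ES_Framing = max(EF_Excavation=4, EF_Foundation=12) = 12; EF_Framing = 12+7 = 19
ES_Roofing = 4; EF_Roofing = 4+6 = 10
ES_Electrical rough-in = max(EF_Foundation=12, EF_Roofing=10) = 12; EF_Electrical rough-in = 12+12 = 24
ES_Plumbing rough-in = max(EF_Excavation=4, EF_Foundation=12) = 12; EF_Plumbing rough-in = 12+7 = 19
ES_HVAC install = max(EF_Framing=19, EF_Electrical rough-in=24, EF_Plumbing rough-in=19) = 24; EF_HVAC install = 24+13 = 37
Expected project duration μ = 37 days. Critical path: Foundation → Electrical rough-in → HVAC install.

Backward pass:
LF_HVAC install = 37; LS_HVAC install = 37−13 = 24
LF_Plumbing rough-in = LS_HVAC install = 24; LS_Plumbing rough-in = 24−7 = 17
LF_Electrical rough-in = LS_HVAC install = 24; LS_Electrical rough-in = 24−12 = 12
LF_Roofing = LS_Electrical rough-in = 12; LS_Roofing = 12−6 = 6
LF_Framing = LS_HVAC install = 24; LS_Framing = 24−7 = 17
LF_Foundation = min(LS_Framing=17, LS_Electrical rough-in=12, LS_Plumbing rough-in=17) = 12; LS_Foundation = 12−12 = 0
LF_Excavation = min(LS_Framing=17, LS_Roofing=6, LS_Plumbing rough-in=17) = 6; LS_Excavation = 6−4 = 2
Slack_Plumbing rough-in = LS_Plumbing rough-in − ES_Plumbing rough-in = 17 − 12 = 5

5 days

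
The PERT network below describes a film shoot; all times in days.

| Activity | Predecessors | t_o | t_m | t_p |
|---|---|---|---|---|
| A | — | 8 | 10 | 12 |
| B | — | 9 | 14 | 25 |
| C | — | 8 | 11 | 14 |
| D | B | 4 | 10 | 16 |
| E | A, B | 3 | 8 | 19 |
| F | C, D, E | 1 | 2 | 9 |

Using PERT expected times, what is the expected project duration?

te_A = (8 + 4·10 + 12)/6 = 60/6 = 10
te_B = (9 + 4·14 + 25)/6 = 90/6 = 15
te_C = (8 + 4·11 + 14)/6 = 66/6 = 11
te_D = (4 + 4·10 + 16)/6 = 60/6 = 10
te_E = (3 + 4·8 + 19)/6 = 54/6 = 9
te_F = (1 + 4·2 + 9)/6 = 18/6 = 3

Forward pass:
ES_A = 0; EF_A = 10
ES_B = 0; EF_B = 15
ES_C = 0; EF_C = 11
ES_D = 15; EF_D = 15+10 = 25
ES_E = max(EF_A=10, EF_B=15) = 15; EF_E = 15+9 = 24
ES_F = max(EF_C=11, EF_D=25, EF_E=24) = 25; EF_F = 25+3 = 28
Expected project duration μ = 28 days. Critical path: B → D → F.

28 days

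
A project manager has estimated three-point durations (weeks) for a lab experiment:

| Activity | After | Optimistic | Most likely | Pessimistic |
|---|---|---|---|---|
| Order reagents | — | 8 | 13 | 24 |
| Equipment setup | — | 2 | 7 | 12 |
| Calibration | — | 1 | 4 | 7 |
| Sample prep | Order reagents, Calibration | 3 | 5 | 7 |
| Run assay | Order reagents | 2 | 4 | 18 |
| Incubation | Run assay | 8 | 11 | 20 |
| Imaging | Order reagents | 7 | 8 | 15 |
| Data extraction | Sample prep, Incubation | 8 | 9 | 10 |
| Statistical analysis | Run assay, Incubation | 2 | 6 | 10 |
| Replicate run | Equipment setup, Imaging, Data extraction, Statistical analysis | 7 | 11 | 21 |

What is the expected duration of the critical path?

53 weeks

te_Order reagents = (8 + 4·13 + 24)/6 = 84/6 = 14
te_Equipment setup = (2 + 4·7 + 12)/6 = 42/6 = 7
te_Calibration = (1 + 4·4 + 7)/6 = 24/6 = 4
te_Sample prep = (3 + 4·5 + 7)/6 = 30/6 = 5
te_Run assay = (2 + 4·4 + 18)/6 = 36/6 = 6
te_Incubation = (8 + 4·11 + 20)/6 = 72/6 = 12
te_Imaging = (7 + 4·8 + 15)/6 = 54/6 = 9
te_Data extraction = (8 + 4·9 + 10)/6 = 54/6 = 9
te_Statistical analysis = (2 + 4·6 + 10)/6 = 36/6 = 6
te_Replicate run = (7 + 4·11 + 21)/6 = 72/6 = 12

Forward pass:
ES_Order reagents = 0; EF_Order reagents = 14
ES_Equipment setup = 0; EF_Equipment setup = 7
ES_Calibration = 0; EF_Calibration = 4
ES_Sample prep = max(EF_Order reagents=14, EF_Calibration=4) = 14; EF_Sample prep = 14+5 = 19
ES_Run assay = 14; EF_Run assay = 14+6 = 20
ES_Incubation = 20; EF_Incubation = 20+12 = 32
ES_Imaging = 14; EF_Imaging = 14+9 = 23
ES_Data extraction = max(EF_Sample prep=19, EF_Incubation=32) = 32; EF_Data extraction = 32+9 = 41
ES_Statistical analysis = max(EF_Run assay=20, EF_Incubation=32) = 32; EF_Statistical analysis = 32+6 = 38
ES_Replicate run = max(EF_Equipment setup=7, EF_Imaging=23, EF_Data extraction=41, EF_Statistical analysis=38) = 41; EF_Replicate run = 41+12 = 53
Expected project duration μ = 53 weeks. Critical path: Order reagents → Run assay → Incubation → Data extraction → Replicate run.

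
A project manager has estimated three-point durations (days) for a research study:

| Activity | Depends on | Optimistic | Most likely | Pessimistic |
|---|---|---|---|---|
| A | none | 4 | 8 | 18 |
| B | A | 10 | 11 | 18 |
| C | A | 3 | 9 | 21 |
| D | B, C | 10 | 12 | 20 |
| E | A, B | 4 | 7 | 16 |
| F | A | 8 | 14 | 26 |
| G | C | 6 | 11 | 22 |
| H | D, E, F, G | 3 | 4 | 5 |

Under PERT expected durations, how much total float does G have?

te_A = (4 + 4·8 + 18)/6 = 54/6 = 9
te_B = (10 + 4·11 + 18)/6 = 72/6 = 12
te_C = (3 + 4·9 + 21)/6 = 60/6 = 10
te_D = (10 + 4·12 + 20)/6 = 78/6 = 13
te_E = (4 + 4·7 + 16)/6 = 48/6 = 8
te_F = (8 + 4·14 + 26)/6 = 90/6 = 15
te_G = (6 + 4·11 + 22)/6 = 72/6 = 12
te_H = (3 + 4·4 + 5)/6 = 24/6 = 4

Forward pass:
ES_A = 0; EF_A = 9
ES_B = 9; EF_B = 9+12 = 21
ES_C = 9; EF_C = 9+10 = 19
ES_D = max(EF_B=21, EF_C=19) = 21; EF_D = 21+13 = 34
ES_E = max(EF_A=9, EF_B=21) = 21; EF_E = 21+8 = 29
ES_F = 9; EF_F = 9+15 = 24
ES_G = 19; EF_G = 19+12 = 31
ES_H = max(EF_D=34, EF_E=29, EF_F=24, EF_G=31) = 34; EF_H = 34+4 = 38
Expected project duration μ = 38 days. Critical path: A → B → D → H.

Backward pass:
LF_H = 38; LS_H = 38−4 = 34
LF_G = LS_H = 34; LS_G = 34−12 = 22
LF_F = LS_H = 34; LS_F = 34−15 = 19
LF_E = LS_H = 34; LS_E = 34−8 = 26
LF_D = LS_H = 34; LS_D = 34−13 = 21
LF_C = min(LS_D=21, LS_G=22) = 21; LS_C = 21−10 = 11
LF_B = min(LS_D=21, LS_E=26) = 21; LS_B = 21−12 = 9
LF_A = min(LS_B=9, LS_C=11, LS_E=26, LS_F=19) = 9; LS_A = 9−9 = 0
Slack_G = LS_G − ES_G = 22 − 19 = 3

3 days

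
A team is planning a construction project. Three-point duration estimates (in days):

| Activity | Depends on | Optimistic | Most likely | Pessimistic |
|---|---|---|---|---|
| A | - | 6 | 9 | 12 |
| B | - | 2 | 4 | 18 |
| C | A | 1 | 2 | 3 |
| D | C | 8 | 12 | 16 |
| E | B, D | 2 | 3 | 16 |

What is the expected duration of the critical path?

28 days

te_A = (6 + 4·9 + 12)/6 = 54/6 = 9
te_B = (2 + 4·4 + 18)/6 = 36/6 = 6
te_C = (1 + 4·2 + 3)/6 = 12/6 = 2
te_D = (8 + 4·12 + 16)/6 = 72/6 = 12
te_E = (2 + 4·3 + 16)/6 = 30/6 = 5

Forward pass:
ES_A = 0; EF_A = 9
ES_B = 0; EF_B = 6
ES_C = 9; EF_C = 9+2 = 11
ES_D = 11; EF_D = 11+12 = 23
ES_E = max(EF_B=6, EF_D=23) = 23; EF_E = 23+5 = 28
Expected project duration μ = 28 days. Critical path: A → C → D → E.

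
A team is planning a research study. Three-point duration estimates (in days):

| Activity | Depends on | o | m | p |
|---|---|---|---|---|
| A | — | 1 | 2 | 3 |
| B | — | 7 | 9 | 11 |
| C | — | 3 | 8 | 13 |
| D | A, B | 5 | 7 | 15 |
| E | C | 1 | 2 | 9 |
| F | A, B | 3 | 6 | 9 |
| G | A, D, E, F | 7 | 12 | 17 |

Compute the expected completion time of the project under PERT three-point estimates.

29 days

te_A = (1 + 4·2 + 3)/6 = 12/6 = 2
te_B = (7 + 4·9 + 11)/6 = 54/6 = 9
te_C = (3 + 4·8 + 13)/6 = 48/6 = 8
te_D = (5 + 4·7 + 15)/6 = 48/6 = 8
te_E = (1 + 4·2 + 9)/6 = 18/6 = 3
te_F = (3 + 4·6 + 9)/6 = 36/6 = 6
te_G = (7 + 4·12 + 17)/6 = 72/6 = 12

Forward pass:
ES_A = 0; EF_A = 2
ES_B = 0; EF_B = 9
ES_C = 0; EF_C = 8
ES_D = max(EF_A=2, EF_B=9) = 9; EF_D = 9+8 = 17
ES_E = 8; EF_E = 8+3 = 11
ES_F = max(EF_A=2, EF_B=9) = 9; EF_F = 9+6 = 15
ES_G = max(EF_A=2, EF_D=17, EF_E=11, EF_F=15) = 17; EF_G = 17+12 = 29
Expected project duration μ = 29 days. Critical path: B → D → G.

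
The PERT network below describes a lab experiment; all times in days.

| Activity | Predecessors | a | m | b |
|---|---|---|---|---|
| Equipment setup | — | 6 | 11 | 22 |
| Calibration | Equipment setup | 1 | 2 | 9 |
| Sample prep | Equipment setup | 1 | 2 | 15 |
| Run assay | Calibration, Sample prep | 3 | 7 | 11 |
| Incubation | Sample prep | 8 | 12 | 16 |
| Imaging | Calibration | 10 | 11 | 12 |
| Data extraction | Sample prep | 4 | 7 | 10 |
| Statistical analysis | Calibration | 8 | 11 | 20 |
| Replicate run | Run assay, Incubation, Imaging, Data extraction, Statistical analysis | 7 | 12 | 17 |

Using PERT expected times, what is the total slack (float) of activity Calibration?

te_Equipment setup = (6 + 4·11 + 22)/6 = 72/6 = 12
te_Calibration = (1 + 4·2 + 9)/6 = 18/6 = 3
te_Sample prep = (1 + 4·2 + 15)/6 = 24/6 = 4
te_Run assay = (3 + 4·7 + 11)/6 = 42/6 = 7
te_Incubation = (8 + 4·12 + 16)/6 = 72/6 = 12
te_Imaging = (10 + 4·11 + 12)/6 = 66/6 = 11
te_Data extraction = (4 + 4·7 + 10)/6 = 42/6 = 7
te_Statistical analysis = (8 + 4·11 + 20)/6 = 72/6 = 12
te_Replicate run = (7 + 4·12 + 17)/6 = 72/6 = 12

Forward pass:
ES_Equipment setup = 0; EF_Equipment setup = 12
ES_Calibration = 12; EF_Calibration = 12+3 = 15
ES_Sample prep = 12; EF_Sample prep = 12+4 = 16
ES_Run assay = max(EF_Calibration=15, EF_Sample prep=16) = 16; EF_Run assay = 16+7 = 23
ES_Incubation = 16; EF_Incubation = 16+12 = 28
ES_Imaging = 15; EF_Imaging = 15+11 = 26
ES_Data extraction = 16; EF_Data extraction = 16+7 = 23
ES_Statistical analysis = 15; EF_Statistical analysis = 15+12 = 27
ES_Replicate run = max(EF_Run assay=23, EF_Incubation=28, EF_Imaging=26, EF_Data extraction=23, EF_Statistical analysis=27) = 28; EF_Replicate run = 28+12 = 40
Expected project duration μ = 40 days. Critical path: Equipment setup → Sample prep → Incubation → Replicate run.

Backward pass:
LF_Replicate run = 40; LS_Replicate run = 40−12 = 28
LF_Statistical analysis = LS_Replicate run = 28; LS_Statistical analysis = 28−12 = 16
LF_Data extraction = LS_Replicate run = 28; LS_Data extraction = 28−7 = 21
LF_Imaging = LS_Replicate run = 28; LS_Imaging = 28−11 = 17
LF_Incubation = LS_Replicate run = 28; LS_Incubation = 28−12 = 16
LF_Run assay = LS_Replicate run = 28; LS_Run assay = 28−7 = 21
LF_Sample prep = min(LS_Run assay=21, LS_Incubation=16, LS_Data extraction=21) = 16; LS_Sample prep = 16−4 = 12
LF_Calibration = min(LS_Run assay=21, LS_Imaging=17, LS_Statistical analysis=16) = 16; LS_Calibration = 16−3 = 13
LF_Equipment setup = min(LS_Calibration=13, LS_Sample prep=12) = 12; LS_Equipment setup = 12−12 = 0
Slack_Calibration = LS_Calibration − ES_Calibration = 13 − 12 = 1

1 days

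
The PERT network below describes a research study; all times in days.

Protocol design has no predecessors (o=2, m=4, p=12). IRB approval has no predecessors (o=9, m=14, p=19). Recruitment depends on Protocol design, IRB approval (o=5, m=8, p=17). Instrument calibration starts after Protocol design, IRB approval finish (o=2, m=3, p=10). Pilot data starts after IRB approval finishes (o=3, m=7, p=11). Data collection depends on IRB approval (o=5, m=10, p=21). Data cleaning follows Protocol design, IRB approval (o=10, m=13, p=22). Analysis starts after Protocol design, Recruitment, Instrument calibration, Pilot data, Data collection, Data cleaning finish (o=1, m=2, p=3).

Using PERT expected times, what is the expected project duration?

30 days

te_Protocol design = (2 + 4·4 + 12)/6 = 30/6 = 5
te_IRB approval = (9 + 4·14 + 19)/6 = 84/6 = 14
te_Recruitment = (5 + 4·8 + 17)/6 = 54/6 = 9
te_Instrument calibration = (2 + 4·3 + 10)/6 = 24/6 = 4
te_Pilot data = (3 + 4·7 + 11)/6 = 42/6 = 7
te_Data collection = (5 + 4·10 + 21)/6 = 66/6 = 11
te_Data cleaning = (10 + 4·13 + 22)/6 = 84/6 = 14
te_Analysis = (1 + 4·2 + 3)/6 = 12/6 = 2

Forward pass:
ES_Protocol design = 0; EF_Protocol design = 5
ES_IRB approval = 0; EF_IRB approval = 14
ES_Recruitment = max(EF_Protocol design=5, EF_IRB approval=14) = 14; EF_Recruitment = 14+9 = 23
ES_Instrument calibration = max(EF_Protocol design=5, EF_IRB approval=14) = 14; EF_Instrument calibration = 14+4 = 18
ES_Pilot data = 14; EF_Pilot data = 14+7 = 21
ES_Data collection = 14; EF_Data collection = 14+11 = 25
ES_Data cleaning = max(EF_Protocol design=5, EF_IRB approval=14) = 14; EF_Data cleaning = 14+14 = 28
ES_Analysis = max(EF_Protocol design=5, EF_Recruitment=23, EF_Instrument calibration=18, EF_Pilot data=21, EF_Data collection=25, EF_Data cleaning=28) = 28; EF_Analysis = 28+2 = 30
Expected project duration μ = 30 days. Critical path: IRB approval → Data cleaning → Analysis.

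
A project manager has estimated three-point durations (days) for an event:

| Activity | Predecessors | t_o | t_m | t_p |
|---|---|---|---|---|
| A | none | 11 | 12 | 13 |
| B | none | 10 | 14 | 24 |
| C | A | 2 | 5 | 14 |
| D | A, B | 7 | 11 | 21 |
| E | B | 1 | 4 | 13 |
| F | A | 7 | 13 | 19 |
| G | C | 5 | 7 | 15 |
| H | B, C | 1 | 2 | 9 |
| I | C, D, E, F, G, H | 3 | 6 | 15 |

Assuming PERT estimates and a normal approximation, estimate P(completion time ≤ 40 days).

te_A = (11 + 4·12 + 13)/6 = 72/6 = 12; σ²_A = ((13−11)/6)² = 0.111
te_B = (10 + 4·14 + 24)/6 = 90/6 = 15; σ²_B = ((24−10)/6)² = 5.444
te_C = (2 + 4·5 + 14)/6 = 36/6 = 6; σ²_C = ((14−2)/6)² = 4.000
te_D = (7 + 4·11 + 21)/6 = 72/6 = 12; σ²_D = ((21−7)/6)² = 5.444
te_E = (1 + 4·4 + 13)/6 = 30/6 = 5; σ²_E = ((13−1)/6)² = 4.000
te_F = (7 + 4·13 + 19)/6 = 78/6 = 13; σ²_F = ((19−7)/6)² = 4.000
te_G = (5 + 4·7 + 15)/6 = 48/6 = 8; σ²_G = ((15−5)/6)² = 2.778
te_H = (1 + 4·2 + 9)/6 = 18/6 = 3; σ²_H = ((9−1)/6)² = 1.778
te_I = (3 + 4·6 + 15)/6 = 42/6 = 7; σ²_I = ((15−3)/6)² = 4.000

Forward pass:
ES_A = 0; EF_A = 12
ES_B = 0; EF_B = 15
ES_C = 12; EF_C = 12+6 = 18
ES_D = max(EF_A=12, EF_B=15) = 15; EF_D = 15+12 = 27
ES_E = 15; EF_E = 15+5 = 20
ES_F = 12; EF_F = 12+13 = 25
ES_G = 18; EF_G = 18+8 = 26
ES_H = max(EF_B=15, EF_C=18) = 18; EF_H = 18+3 = 21
ES_I = max(EF_C=18, EF_D=27, EF_E=20, EF_F=25, EF_G=26, EF_H=21) = 27; EF_I = 27+7 = 34
Expected project duration μ = 34 days. Critical path: B → D → I.

Variance along critical path = 5.444 + 5.444 + 4.000 = 14.889; σ = √14.889 = 3.859 days.
Z = (40 − 34) / 3.859 = 1.555
P(T ≤ 40) = Φ(1.555) ≈ 0.940

0.940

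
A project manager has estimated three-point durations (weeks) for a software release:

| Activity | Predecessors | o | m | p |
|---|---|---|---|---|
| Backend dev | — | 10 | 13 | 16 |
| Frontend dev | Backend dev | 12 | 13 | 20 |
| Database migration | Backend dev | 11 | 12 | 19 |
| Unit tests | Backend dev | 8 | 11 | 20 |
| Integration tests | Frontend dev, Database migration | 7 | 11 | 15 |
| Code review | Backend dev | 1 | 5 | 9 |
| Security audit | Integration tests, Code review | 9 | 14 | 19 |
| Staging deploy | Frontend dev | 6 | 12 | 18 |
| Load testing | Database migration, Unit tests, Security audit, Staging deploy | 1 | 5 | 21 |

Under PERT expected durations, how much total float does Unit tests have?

27 weeks

te_Backend dev = (10 + 4·13 + 16)/6 = 78/6 = 13
te_Frontend dev = (12 + 4·13 + 20)/6 = 84/6 = 14
te_Database migration = (11 + 4·12 + 19)/6 = 78/6 = 13
te_Unit tests = (8 + 4·11 + 20)/6 = 72/6 = 12
te_Integration tests = (7 + 4·11 + 15)/6 = 66/6 = 11
te_Code review = (1 + 4·5 + 9)/6 = 30/6 = 5
te_Security audit = (9 + 4·14 + 19)/6 = 84/6 = 14
te_Staging deploy = (6 + 4·12 + 18)/6 = 72/6 = 12
te_Load testing = (1 + 4·5 + 21)/6 = 42/6 = 7

Forward pass:
ES_Backend dev = 0; EF_Backend dev = 13
ES_Frontend dev = 13; EF_Frontend dev = 13+14 = 27
ES_Database migration = 13; EF_Database migration = 13+13 = 26
ES_Unit tests = 13; EF_Unit tests = 13+12 = 25
ES_Integration tests = max(EF_Frontend dev=27, EF_Database migration=26) = 27; EF_Integration tests = 27+11 = 38
ES_Code review = 13; EF_Code review = 13+5 = 18
ES_Security audit = max(EF_Integration tests=38, EF_Code review=18) = 38; EF_Security audit = 38+14 = 52
ES_Staging deploy = 27; EF_Staging deploy = 27+12 = 39
ES_Load testing = max(EF_Database migration=26, EF_Unit tests=25, EF_Security audit=52, EF_Staging deploy=39) = 52; EF_Load testing = 52+7 = 59
Expected project duration μ = 59 weeks. Critical path: Backend dev → Frontend dev → Integration tests → Security audit → Load testing.

Backward pass:
LF_Load testing = 59; LS_Load testing = 59−7 = 52
LF_Staging deploy = LS_Load testing = 52; LS_Staging deploy = 52−12 = 40
LF_Security audit = LS_Load testing = 52; LS_Security audit = 52−14 = 38
LF_Code review = LS_Security audit = 38; LS_Code review = 38−5 = 33
LF_Integration tests = LS_Security audit = 38; LS_Integration tests = 38−11 = 27
LF_Unit tests = LS_Load testing = 52; LS_Unit tests = 52−12 = 40
LF_Database migration = min(LS_Integration tests=27, LS_Load testing=52) = 27; LS_Database migration = 27−13 = 14
LF_Frontend dev = min(LS_Integration tests=27, LS_Staging deploy=40) = 27; LS_Frontend dev = 27−14 = 13
LF_Backend dev = min(LS_Frontend dev=13, LS_Database migration=14, LS_Unit tests=40, LS_Code review=33) = 13; LS_Backend dev = 13−13 = 0
Slack_Unit tests = LS_Unit tests − ES_Unit tests = 40 − 13 = 27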